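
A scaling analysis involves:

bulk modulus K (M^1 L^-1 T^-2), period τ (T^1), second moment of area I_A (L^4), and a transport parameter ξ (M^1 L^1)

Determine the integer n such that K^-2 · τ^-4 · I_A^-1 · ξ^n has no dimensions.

2

Balance the M exponent: (1)·n from ξ, plus −2·(1) − 4·(0) − (0) = -2 from the rest, must sum to zero.
n − 2 = 0, so n = 2.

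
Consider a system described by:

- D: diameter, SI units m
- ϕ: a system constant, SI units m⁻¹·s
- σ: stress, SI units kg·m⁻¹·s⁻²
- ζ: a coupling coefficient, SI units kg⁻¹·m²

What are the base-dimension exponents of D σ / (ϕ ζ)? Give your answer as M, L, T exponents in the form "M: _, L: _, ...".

M: 2, L: -1, T: -3

Collect each base-dimension exponent across the product:
  M: (0) − (0) + (1) − (-1) = 2
  L: (1) − (-1) + (-1) − (2) = -1
  T: (0) − (1) + (-2) − (0) = -3
So the dimensions are [M² L⁻¹ T⁻³].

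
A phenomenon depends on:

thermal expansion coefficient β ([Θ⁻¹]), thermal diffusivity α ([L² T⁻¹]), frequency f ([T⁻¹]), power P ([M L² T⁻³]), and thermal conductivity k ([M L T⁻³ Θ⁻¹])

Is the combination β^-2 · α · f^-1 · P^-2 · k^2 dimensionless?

Sum the exponent of each base dimension across the product:
  M: −2·[β]_M + [α]_M − [f]_M − 2·[P]_M + 2·[k]_M = −2·(0) + (0) − (0) − 2·(1) + 2·(1) = 0
  L: −2·[β]_L + [α]_L − [f]_L − 2·[P]_L + 2·[k]_L = −2·(0) + (2) − (0) − 2·(2) + 2·(1) = 0
  T: −2·[β]_T + [α]_T − [f]_T − 2·[P]_T + 2·[k]_T = −2·(0) + (-1) − (-1) − 2·(-3) + 2·(-3) = 0
  Θ: −2·[β]_Θ + [α]_Θ − [f]_Θ − 2·[P]_Θ + 2·[k]_Θ = −2·(-1) + (0) − (0) − 2·(0) + 2·(-1) = 0
All base exponents vanish — dimensionless.

yes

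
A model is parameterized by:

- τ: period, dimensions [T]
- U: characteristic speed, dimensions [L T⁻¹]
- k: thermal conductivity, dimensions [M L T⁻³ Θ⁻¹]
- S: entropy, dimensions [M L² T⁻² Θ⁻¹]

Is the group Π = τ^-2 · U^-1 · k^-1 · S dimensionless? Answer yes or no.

Sum the exponent of each base dimension across the product:
  M: −2·[τ]_M − [U]_M − [k]_M + [S]_M = −2·(0) − (0) − (1) + (1) = 0
  L: −2·[τ]_L − [U]_L − [k]_L + [S]_L = −2·(0) − (1) − (1) + (2) = 0
  T: −2·[τ]_T − [U]_T − [k]_T + [S]_T = −2·(1) − (-1) − (-3) + (-2) = 0
  Θ: −2·[τ]_Θ − [U]_Θ − [k]_Θ + [S]_Θ = −2·(0) − (0) − (-1) + (-1) = 0
All base exponents vanish — dimensionless.

yes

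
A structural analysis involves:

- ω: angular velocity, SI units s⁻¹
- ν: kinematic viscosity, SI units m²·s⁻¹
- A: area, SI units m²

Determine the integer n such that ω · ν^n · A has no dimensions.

-1

Balance the L exponent: (2)·n from ν, plus (0) + (2) = 2 from the rest, must sum to zero.
2n + 2 = 0, so n = -1.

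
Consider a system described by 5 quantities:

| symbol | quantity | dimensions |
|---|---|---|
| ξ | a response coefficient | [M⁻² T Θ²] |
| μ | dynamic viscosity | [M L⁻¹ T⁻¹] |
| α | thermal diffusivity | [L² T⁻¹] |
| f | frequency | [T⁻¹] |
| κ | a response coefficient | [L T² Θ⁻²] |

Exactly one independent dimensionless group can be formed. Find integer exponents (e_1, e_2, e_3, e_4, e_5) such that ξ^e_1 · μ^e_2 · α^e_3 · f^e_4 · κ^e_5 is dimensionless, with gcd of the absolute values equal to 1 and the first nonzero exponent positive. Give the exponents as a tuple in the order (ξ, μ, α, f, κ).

(2, 4, 1, 1, 2)

M: e_1·(-2) + e_2·(1) + e_3·(0) + e_4·(0) + e_5·(0) = 0
L: e_1·(0) + e_2·(-1) + e_3·(2) + e_4·(0) + e_5·(1) = 0
T: e_1·(1) + e_2·(-1) + e_3·(-1) + e_4·(-1) + e_5·(2) = 0
Θ: e_1·(2) + e_2·(0) + e_3·(0) + e_4·(0) + e_5·(-2) = 0
Solving this homogeneous linear system for the smallest-integer solution (first nonzero entry positive) gives (2, 4, 1, 1, 2).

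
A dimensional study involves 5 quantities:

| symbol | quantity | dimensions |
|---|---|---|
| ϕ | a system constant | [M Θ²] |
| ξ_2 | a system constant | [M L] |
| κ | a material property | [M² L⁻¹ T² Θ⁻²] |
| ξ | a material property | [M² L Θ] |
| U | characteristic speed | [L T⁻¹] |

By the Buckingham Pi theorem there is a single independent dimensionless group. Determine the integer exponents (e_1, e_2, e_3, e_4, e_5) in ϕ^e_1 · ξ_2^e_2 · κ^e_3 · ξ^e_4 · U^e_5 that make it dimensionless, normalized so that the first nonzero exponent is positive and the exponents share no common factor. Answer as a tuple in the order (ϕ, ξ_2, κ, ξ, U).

M: e_1·(1) + e_2·(1) + e_3·(2) + e_4·(2) + e_5·(0) = 0
L: e_1·(0) + e_2·(1) + e_3·(-1) + e_4·(1) + e_5·(1) = 0
T: e_1·(0) + e_2·(0) + e_3·(2) + e_4·(0) + e_5·(-1) = 0
Θ: e_1·(2) + e_2·(0) + e_3·(-2) + e_4·(1) + e_5·(0) = 0
Solving this homogeneous linear system for the smallest-integer solution (first nonzero entry positive) gives (3, 3, 1, -4, 2).

(3, 3, 1, -4, 2)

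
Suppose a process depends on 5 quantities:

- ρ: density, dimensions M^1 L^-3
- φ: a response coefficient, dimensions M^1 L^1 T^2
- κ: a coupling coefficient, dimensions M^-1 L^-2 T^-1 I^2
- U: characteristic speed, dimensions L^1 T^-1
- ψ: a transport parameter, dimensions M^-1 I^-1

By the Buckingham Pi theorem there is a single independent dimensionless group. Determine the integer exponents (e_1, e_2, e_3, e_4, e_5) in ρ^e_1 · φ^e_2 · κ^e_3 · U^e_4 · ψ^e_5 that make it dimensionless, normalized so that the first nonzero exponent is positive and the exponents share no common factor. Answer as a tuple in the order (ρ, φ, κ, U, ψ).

(1, 2, 1, 3, 2)

M: e_1·(1) + e_2·(1) + e_3·(-1) + e_4·(0) + e_5·(-1) = 0
L: e_1·(-3) + e_2·(1) + e_3·(-2) + e_4·(1) + e_5·(0) = 0
T: e_1·(0) + e_2·(2) + e_3·(-1) + e_4·(-1) + e_5·(0) = 0
I: e_1·(0) + e_2·(0) + e_3·(2) + e_4·(0) + e_5·(-1) = 0
Solving this homogeneous linear system for the smallest-integer solution (first nonzero entry positive) gives (1, 2, 1, 3, 2).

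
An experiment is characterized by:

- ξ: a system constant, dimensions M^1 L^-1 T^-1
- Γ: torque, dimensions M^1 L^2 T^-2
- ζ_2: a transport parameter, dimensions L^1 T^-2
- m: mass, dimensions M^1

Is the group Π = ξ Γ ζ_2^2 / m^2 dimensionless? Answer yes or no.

Sum the exponent of each base dimension across the product:
  M: [ξ]_M + [Γ]_M + 2·[ζ_2]_M − 2·[m]_M = (1) + (1) + 2·(0) − 2·(1) = 0
  L: [ξ]_L + [Γ]_L + 2·[ζ_2]_L − 2·[m]_L = (-1) + (2) + 2·(1) − 2·(0) = 3
  T: [ξ]_T + [Γ]_T + 2·[ζ_2]_T − 2·[m]_T = (-1) + (-2) + 2·(-2) − 2·(0) = -7
Net dimensions [L³ T⁻⁷] ≠ [1] — not dimensionless.

no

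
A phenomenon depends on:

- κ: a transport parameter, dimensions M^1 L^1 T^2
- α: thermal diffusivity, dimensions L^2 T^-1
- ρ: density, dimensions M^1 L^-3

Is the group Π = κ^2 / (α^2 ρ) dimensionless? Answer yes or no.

no

Sum the exponent of each base dimension across the product:
  M: 2·[κ]_M − 2·[α]_M − [ρ]_M = 2·(1) − 2·(0) − (1) = 1
  L: 2·[κ]_L − 2·[α]_L − [ρ]_L = 2·(1) − 2·(2) − (-3) = 1
  T: 2·[κ]_T − 2·[α]_T − [ρ]_T = 2·(2) − 2·(-1) − (0) = 6
Net dimensions [M L T⁶] ≠ [1] — not dimensionless.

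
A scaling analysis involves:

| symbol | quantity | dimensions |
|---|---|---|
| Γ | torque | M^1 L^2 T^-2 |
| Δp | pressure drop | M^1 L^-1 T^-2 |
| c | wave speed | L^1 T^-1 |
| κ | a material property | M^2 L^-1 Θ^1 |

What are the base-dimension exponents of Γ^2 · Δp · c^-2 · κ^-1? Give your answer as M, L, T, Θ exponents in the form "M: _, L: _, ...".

Collect each base-dimension exponent across the product:
  M: 2·(1) + (1) − 2·(0) − (2) = 1
  L: 2·(2) + (-1) − 2·(1) − (-1) = 2
  T: 2·(-2) + (-2) − 2·(-1) − (0) = -4
  Θ: 2·(0) + (0) − 2·(0) − (1) = -1
So the dimensions are [M L² T⁻⁴ Θ⁻¹].

M: 1, L: 2, T: -4, Θ: -1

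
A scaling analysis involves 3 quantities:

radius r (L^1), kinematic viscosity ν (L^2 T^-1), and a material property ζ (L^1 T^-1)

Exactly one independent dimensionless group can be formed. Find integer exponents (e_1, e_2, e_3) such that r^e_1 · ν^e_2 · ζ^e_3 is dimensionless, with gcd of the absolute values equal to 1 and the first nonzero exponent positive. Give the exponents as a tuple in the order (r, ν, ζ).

(1, -1, 1)

L: e_1·(1) + e_2·(2) + e_3·(1) = 0
T: e_1·(0) + e_2·(-1) + e_3·(-1) = 0
Solving this homogeneous linear system for the smallest-integer solution (first nonzero entry positive) gives (1, -1, 1).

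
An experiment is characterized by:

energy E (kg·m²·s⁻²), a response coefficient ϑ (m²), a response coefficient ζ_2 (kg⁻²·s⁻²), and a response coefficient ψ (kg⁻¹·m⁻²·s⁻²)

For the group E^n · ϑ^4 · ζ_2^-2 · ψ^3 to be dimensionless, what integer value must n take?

-1

Balance the M exponent: (1)·n from E, plus 4·(0) − 2·(-2) + 3·(-1) = 1 from the rest, must sum to zero.
n + 1 = 0, so n = -1.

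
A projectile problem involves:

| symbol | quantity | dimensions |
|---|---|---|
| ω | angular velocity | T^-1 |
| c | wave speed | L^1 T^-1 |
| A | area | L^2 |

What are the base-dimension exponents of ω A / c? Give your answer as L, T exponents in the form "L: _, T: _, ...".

Collect each base-dimension exponent across the product:
  L: (0) − (1) + (2) = 1
  T: (-1) − (-1) + (0) = 0
So the dimensions are [L].

L: 1, T: 0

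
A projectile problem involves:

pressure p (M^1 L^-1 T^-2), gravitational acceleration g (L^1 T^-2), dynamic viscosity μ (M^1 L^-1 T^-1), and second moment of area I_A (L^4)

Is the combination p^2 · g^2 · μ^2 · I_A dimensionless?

Sum the exponent of each base dimension across the product:
  M: 2·[p]_M + 2·[g]_M + 2·[μ]_M + [I_A]_M = 2·(1) + 2·(0) + 2·(1) + (0) = 4
  L: 2·[p]_L + 2·[g]_L + 2·[μ]_L + [I_A]_L = 2·(-1) + 2·(1) + 2·(-1) + (4) = 2
  T: 2·[p]_T + 2·[g]_T + 2·[μ]_T + [I_A]_T = 2·(-2) + 2·(-2) + 2·(-1) + (0) = -10
Net dimensions [M⁴ L² T⁻¹⁰] ≠ [1] — not dimensionless.

no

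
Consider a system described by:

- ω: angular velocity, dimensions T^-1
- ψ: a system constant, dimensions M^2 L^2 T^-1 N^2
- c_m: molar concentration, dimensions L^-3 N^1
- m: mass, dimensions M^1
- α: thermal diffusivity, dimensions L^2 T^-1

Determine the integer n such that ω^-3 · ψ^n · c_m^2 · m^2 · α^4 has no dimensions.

Balance the M exponent: (2)·n from ψ, plus −3·(0) + 2·(0) + 2·(1) + 4·(0) = 2 from the rest, must sum to zero.
2n + 2 = 0, so n = -1.

-1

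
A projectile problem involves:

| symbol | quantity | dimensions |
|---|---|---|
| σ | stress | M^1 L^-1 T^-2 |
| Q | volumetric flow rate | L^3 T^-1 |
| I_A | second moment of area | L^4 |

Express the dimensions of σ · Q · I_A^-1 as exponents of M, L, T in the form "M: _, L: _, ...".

Collect each base-dimension exponent across the product:
  M: (1) + (0) − (0) = 1
  L: (-1) + (3) − (4) = -2
  T: (-2) + (-1) − (0) = -3
So the dimensions are [M L⁻² T⁻³].

M: 1, L: -2, T: -3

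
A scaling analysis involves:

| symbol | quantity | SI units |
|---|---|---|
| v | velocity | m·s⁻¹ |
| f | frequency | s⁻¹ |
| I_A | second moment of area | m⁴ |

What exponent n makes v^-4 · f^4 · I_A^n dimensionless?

Balance the L exponent: (4)·n from I_A, plus −4·(1) + 4·(0) = -4 from the rest, must sum to zero.
4n − 4 = 0, so n = 1.

1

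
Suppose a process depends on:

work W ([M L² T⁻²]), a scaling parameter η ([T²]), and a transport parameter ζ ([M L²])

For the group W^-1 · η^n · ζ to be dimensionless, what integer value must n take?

Balance the T exponent: (2)·n from η, plus −(-2) + (0) = 2 from the rest, must sum to zero.
2n + 2 = 0, so n = -1.

-1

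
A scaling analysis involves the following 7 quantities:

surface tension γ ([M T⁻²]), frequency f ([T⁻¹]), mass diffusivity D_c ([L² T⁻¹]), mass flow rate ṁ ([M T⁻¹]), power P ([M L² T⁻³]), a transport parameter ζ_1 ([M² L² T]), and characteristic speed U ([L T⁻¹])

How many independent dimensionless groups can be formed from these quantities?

4

There are 7 variables and 3 base dimensions (M, L, T).
The dimension matrix has rank 3.
Independent dimensionless groups: 7 − 3 = 4.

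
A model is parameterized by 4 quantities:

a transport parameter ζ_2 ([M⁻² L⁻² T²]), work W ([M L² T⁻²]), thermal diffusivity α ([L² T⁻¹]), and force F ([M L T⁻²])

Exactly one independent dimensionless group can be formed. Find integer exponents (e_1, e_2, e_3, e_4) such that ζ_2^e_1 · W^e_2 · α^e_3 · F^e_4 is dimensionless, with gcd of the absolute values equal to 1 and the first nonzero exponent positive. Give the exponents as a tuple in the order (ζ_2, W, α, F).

(1, 4, -2, -2)

M: e_1·(-2) + e_2·(1) + e_3·(0) + e_4·(1) = 0
L: e_1·(-2) + e_2·(2) + e_3·(2) + e_4·(1) = 0
T: e_1·(2) + e_2·(-2) + e_3·(-1) + e_4·(-2) = 0
Solving this homogeneous linear system for the smallest-integer solution (first nonzero entry positive) gives (1, 4, -2, -2).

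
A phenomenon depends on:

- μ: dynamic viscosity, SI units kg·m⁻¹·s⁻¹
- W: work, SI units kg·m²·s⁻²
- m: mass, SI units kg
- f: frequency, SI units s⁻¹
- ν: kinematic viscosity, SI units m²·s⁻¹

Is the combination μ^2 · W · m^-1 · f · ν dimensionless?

Sum the exponent of each base dimension across the product:
  M: 2·[μ]_M + [W]_M − [m]_M + [f]_M + [ν]_M = 2·(1) + (1) − (1) + (0) + (0) = 2
  L: 2·[μ]_L + [W]_L − [m]_L + [f]_L + [ν]_L = 2·(-1) + (2) − (0) + (0) + (2) = 2
  T: 2·[μ]_T + [W]_T − [m]_T + [f]_T + [ν]_T = 2·(-1) + (-2) − (0) + (-1) + (-1) = -6
Net dimensions [M² L² T⁻⁶] ≠ [1] — not dimensionless.

no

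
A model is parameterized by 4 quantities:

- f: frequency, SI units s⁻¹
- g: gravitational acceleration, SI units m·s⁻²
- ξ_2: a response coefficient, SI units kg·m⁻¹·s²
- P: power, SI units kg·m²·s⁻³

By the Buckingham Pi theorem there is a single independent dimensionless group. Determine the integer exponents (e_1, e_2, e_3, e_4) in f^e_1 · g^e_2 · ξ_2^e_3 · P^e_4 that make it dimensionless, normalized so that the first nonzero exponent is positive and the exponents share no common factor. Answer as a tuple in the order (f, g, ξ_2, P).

M: e_1·(0) + e_2·(0) + e_3·(1) + e_4·(1) = 0
L: e_1·(0) + e_2·(1) + e_3·(-1) + e_4·(2) = 0
T: e_1·(-1) + e_2·(-2) + e_3·(2) + e_4·(-3) = 0
Solving this homogeneous linear system for the smallest-integer solution (first nonzero entry positive) gives (1, -3, -1, 1).

(1, -3, -1, 1)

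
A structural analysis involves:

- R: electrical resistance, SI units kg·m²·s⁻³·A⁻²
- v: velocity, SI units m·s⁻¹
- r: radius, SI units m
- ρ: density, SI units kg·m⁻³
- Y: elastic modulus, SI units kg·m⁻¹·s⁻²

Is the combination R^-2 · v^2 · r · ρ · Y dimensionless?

no

Sum the exponent of each base dimension across the product:
  M: −2·[R]_M + 2·[v]_M + [r]_M + [ρ]_M + [Y]_M = −2·(1) + 2·(0) + (0) + (1) + (1) = 0
  L: −2·[R]_L + 2·[v]_L + [r]_L + [ρ]_L + [Y]_L = −2·(2) + 2·(1) + (1) + (-3) + (-1) = -5
  T: −2·[R]_T + 2·[v]_T + [r]_T + [ρ]_T + [Y]_T = −2·(-3) + 2·(-1) + (0) + (0) + (-2) = 2
  I: −2·[R]_I + 2·[v]_I + [r]_I + [ρ]_I + [Y]_I = −2·(-2) + 2·(0) + (0) + (0) + (0) = 4
Net dimensions [L⁻⁵ T² I⁴] ≠ [1] — not dimensionless.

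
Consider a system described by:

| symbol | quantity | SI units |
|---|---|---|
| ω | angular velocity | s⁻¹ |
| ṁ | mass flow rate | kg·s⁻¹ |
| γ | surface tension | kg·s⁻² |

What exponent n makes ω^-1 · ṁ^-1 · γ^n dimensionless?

1

Balance the M exponent: (1)·n from γ, plus −(0) − (1) = -1 from the rest, must sum to zero.
n − 1 = 0, so n = 1.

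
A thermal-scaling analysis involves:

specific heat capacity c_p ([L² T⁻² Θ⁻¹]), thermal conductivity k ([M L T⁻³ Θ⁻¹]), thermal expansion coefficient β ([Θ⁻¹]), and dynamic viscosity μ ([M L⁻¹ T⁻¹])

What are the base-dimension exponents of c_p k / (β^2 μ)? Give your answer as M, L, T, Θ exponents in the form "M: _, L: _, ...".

M: 0, L: 4, T: -4, Θ: 0

Collect each base-dimension exponent across the product:
  M: (0) + (1) − 2·(0) − (1) = 0
  L: (2) + (1) − 2·(0) − (-1) = 4
  T: (-2) + (-3) − 2·(0) − (-1) = -4
  Θ: (-1) + (-1) − 2·(-1) − (0) = 0
So the dimensions are [L⁴ T⁻⁴].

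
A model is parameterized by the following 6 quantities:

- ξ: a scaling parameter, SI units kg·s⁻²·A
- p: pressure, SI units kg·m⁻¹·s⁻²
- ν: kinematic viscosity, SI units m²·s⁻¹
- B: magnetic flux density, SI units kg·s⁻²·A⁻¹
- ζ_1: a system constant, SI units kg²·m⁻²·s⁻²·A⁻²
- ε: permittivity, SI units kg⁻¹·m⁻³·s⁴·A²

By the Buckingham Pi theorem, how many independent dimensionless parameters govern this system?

2

There are 6 variables and 4 base dimensions (M, L, T, I).
The dimension matrix has rank 4.
Independent dimensionless groups: 6 − 4 = 2.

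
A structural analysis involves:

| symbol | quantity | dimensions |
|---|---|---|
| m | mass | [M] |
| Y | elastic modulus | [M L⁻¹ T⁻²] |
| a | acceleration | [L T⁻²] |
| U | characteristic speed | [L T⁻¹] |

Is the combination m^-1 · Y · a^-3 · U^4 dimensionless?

Sum the exponent of each base dimension across the product:
  M: −[m]_M + [Y]_M − 3·[a]_M + 4·[U]_M = −(1) + (1) − 3·(0) + 4·(0) = 0
  L: −[m]_L + [Y]_L − 3·[a]_L + 4·[U]_L = −(0) + (-1) − 3·(1) + 4·(1) = 0
  T: −[m]_T + [Y]_T − 3·[a]_T + 4·[U]_T = −(0) + (-2) − 3·(-2) + 4·(-1) = 0
All base exponents vanish — dimensionless.

yes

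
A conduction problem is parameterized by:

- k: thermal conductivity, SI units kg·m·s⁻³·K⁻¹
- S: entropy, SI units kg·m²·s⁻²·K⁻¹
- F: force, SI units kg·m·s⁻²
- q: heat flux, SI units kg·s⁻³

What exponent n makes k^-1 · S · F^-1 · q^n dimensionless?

Balance the M exponent: (1)·n from q, plus −(1) + (1) − (1) = -1 from the rest, must sum to zero.
n − 1 = 0, so n = 1.

1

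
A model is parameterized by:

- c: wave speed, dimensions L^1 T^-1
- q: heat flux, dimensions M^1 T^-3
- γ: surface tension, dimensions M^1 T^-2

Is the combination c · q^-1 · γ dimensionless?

Sum the exponent of each base dimension across the product:
  M: [c]_M − [q]_M + [γ]_M = (0) − (1) + (1) = 0
  L: [c]_L − [q]_L + [γ]_L = (1) − (0) + (0) = 1
  T: [c]_T − [q]_T + [γ]_T = (-1) − (-3) + (-2) = 0
Net dimensions [L] ≠ [1] — not dimensionless.

no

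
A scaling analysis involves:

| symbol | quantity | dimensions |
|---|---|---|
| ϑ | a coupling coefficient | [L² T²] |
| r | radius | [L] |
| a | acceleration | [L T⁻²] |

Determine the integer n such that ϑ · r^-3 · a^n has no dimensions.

Balance the L exponent: (1)·n from a, plus (2) − 3·(1) = -1 from the rest, must sum to zero.
n − 1 = 0, so n = 1.

1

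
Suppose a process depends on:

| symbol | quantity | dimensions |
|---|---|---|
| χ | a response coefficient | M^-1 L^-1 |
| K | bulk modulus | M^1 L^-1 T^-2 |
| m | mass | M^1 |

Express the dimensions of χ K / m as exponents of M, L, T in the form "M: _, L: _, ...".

Collect each base-dimension exponent across the product:
  M: (-1) + (1) − (1) = -1
  L: (-1) + (-1) − (0) = -2
  T: (0) + (-2) − (0) = -2
So the dimensions are [M⁻¹ L⁻² T⁻²].

M: -1, L: -2, T: -2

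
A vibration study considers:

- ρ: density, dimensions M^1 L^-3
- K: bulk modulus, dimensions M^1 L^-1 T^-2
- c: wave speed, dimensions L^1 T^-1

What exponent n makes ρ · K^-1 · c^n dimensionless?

2

Balance the L exponent: (1)·n from c, plus (-3) − (-1) = -2 from the rest, must sum to zero.
n − 2 = 0, so n = 2.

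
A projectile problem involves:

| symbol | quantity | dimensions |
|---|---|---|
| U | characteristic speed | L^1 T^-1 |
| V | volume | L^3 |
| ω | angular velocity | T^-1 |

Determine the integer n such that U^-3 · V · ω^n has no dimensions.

Balance the T exponent: (-1)·n from ω, plus −3·(-1) + (0) = 3 from the rest, must sum to zero.
−n + 3 = 0, so n = 3.

3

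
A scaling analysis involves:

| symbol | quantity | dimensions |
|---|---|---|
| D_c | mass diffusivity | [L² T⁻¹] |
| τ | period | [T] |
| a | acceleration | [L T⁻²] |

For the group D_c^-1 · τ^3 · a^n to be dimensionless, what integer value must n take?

Balance the L exponent: (1)·n from a, plus −(2) + 3·(0) = -2 from the rest, must sum to zero.
n − 2 = 0, so n = 2.

2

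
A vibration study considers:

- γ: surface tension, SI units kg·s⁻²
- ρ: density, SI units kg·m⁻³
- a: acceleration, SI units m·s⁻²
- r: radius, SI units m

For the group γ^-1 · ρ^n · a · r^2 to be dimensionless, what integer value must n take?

1

Balance the M exponent: (1)·n from ρ, plus −(1) + (0) + 2·(0) = -1 from the rest, must sum to zero.
n − 1 = 0, so n = 1.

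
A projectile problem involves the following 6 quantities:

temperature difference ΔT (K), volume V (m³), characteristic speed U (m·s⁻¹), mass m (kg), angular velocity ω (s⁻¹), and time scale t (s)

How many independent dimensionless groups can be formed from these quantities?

2

There are 6 variables and 4 base dimensions (M, L, T, Θ).
The dimension matrix has rank 4.
Independent dimensionless groups: 6 − 4 = 2.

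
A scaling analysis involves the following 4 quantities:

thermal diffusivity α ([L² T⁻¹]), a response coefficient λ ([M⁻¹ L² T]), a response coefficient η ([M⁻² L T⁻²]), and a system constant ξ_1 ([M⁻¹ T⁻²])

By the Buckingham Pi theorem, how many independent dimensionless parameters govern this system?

There are 4 variables and 3 base dimensions (M, L, T).
The dimension matrix has rank 3.
Independent dimensionless groups: 4 − 3 = 1.

1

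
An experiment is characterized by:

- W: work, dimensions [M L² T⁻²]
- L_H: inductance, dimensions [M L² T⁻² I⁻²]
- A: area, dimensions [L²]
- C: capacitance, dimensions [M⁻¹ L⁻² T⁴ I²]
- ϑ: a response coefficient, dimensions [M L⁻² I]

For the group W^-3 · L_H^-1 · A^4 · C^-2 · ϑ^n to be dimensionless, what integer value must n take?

2

Balance the M exponent: (1)·n from ϑ, plus −3·(1) − (1) + 4·(0) − 2·(-1) = -2 from the rest, must sum to zero.
n − 2 = 0, so n = 2.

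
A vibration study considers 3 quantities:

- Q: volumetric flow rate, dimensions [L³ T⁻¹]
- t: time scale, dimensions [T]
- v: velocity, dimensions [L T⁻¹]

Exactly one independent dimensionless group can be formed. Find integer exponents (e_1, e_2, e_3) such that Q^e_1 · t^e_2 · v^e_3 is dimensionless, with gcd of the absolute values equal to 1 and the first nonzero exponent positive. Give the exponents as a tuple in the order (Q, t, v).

(1, -2, -3)

L: e_1·(3) + e_2·(0) + e_3·(1) = 0
T: e_1·(-1) + e_2·(1) + e_3·(-1) = 0
Solving this homogeneous linear system for the smallest-integer solution (first nonzero entry positive) gives (1, -2, -3).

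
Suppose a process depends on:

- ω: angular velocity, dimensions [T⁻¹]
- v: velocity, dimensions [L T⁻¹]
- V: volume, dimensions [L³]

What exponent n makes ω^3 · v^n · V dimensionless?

Balance the L exponent: (1)·n from v, plus 3·(0) + (3) = 3 from the rest, must sum to zero.
n + 3 = 0, so n = -3.

-3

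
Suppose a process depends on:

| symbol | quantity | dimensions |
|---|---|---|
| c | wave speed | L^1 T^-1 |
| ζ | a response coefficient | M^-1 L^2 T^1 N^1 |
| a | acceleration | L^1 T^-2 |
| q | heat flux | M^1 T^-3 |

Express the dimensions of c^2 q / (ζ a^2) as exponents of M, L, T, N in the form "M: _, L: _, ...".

Collect each base-dimension exponent across the product:
  M: 2·(0) − (-1) − 2·(0) + (1) = 2
  L: 2·(1) − (2) − 2·(1) + (0) = -2
  T: 2·(-1) − (1) − 2·(-2) + (-3) = -2
  N: 2·(0) − (1) − 2·(0) + (0) = -1
So the dimensions are [M² L⁻² T⁻² N⁻¹].

M: 2, L: -2, T: -2, N: -1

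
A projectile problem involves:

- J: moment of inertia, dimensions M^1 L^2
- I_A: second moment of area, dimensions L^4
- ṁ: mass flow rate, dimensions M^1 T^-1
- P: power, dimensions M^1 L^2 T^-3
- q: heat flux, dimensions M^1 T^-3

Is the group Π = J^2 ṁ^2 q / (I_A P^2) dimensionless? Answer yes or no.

no

Sum the exponent of each base dimension across the product:
  M: 2·[J]_M − [I_A]_M + 2·[ṁ]_M − 2·[P]_M + [q]_M = 2·(1) − (0) + 2·(1) − 2·(1) + (1) = 3
  L: 2·[J]_L − [I_A]_L + 2·[ṁ]_L − 2·[P]_L + [q]_L = 2·(2) − (4) + 2·(0) − 2·(2) + (0) = -4
  T: 2·[J]_T − [I_A]_T + 2·[ṁ]_T − 2·[P]_T + [q]_T = 2·(0) − (0) + 2·(-1) − 2·(-3) + (-3) = 1
Net dimensions [M³ L⁻⁴ T] ≠ [1] — not dimensionless.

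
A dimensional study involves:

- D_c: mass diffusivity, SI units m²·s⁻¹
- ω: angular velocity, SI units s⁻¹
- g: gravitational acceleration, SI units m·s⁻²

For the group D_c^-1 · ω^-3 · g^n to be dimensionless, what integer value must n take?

Balance the L exponent: (1)·n from g, plus −(2) − 3·(0) = -2 from the rest, must sum to zero.
n − 2 = 0, so n = 2.

2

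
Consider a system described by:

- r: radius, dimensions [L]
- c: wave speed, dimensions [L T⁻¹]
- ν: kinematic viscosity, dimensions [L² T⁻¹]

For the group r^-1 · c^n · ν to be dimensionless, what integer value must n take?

-1

Balance the L exponent: (1)·n from c, plus −(1) + (2) = 1 from the rest, must sum to zero.
n + 1 = 0, so n = -1.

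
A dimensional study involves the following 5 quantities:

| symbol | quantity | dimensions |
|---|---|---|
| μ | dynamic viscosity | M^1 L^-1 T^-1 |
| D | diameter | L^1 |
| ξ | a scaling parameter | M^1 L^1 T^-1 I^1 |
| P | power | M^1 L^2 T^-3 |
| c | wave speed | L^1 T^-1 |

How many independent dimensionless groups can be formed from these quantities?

There are 5 variables and 4 base dimensions (M, L, T, I).
The dimension matrix has rank 4.
Independent dimensionless groups: 5 − 4 = 1.

1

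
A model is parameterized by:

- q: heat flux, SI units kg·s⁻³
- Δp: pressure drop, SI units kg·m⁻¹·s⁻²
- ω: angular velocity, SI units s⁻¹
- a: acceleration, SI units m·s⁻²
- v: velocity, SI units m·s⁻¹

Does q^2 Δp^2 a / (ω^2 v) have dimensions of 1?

Sum the exponent of each base dimension across the product:
  M: 2·[q]_M + 2·[Δp]_M − 2·[ω]_M + [a]_M − [v]_M = 2·(1) + 2·(1) − 2·(0) + (0) − (0) = 4
  L: 2·[q]_L + 2·[Δp]_L − 2·[ω]_L + [a]_L − [v]_L = 2·(0) + 2·(-1) − 2·(0) + (1) − (1) = -2
  T: 2·[q]_T + 2·[Δp]_T − 2·[ω]_T + [a]_T − [v]_T = 2·(-3) + 2·(-2) − 2·(-1) + (-2) − (-1) = -9
Net dimensions [M⁴ L⁻² T⁻⁹] ≠ [1] — not dimensionless.

no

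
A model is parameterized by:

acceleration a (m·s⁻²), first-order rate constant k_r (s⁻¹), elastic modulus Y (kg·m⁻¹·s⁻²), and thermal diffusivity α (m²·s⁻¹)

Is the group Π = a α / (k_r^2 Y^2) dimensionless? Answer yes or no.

Sum the exponent of each base dimension across the product:
  M: [a]_M − 2·[k_r]_M − 2·[Y]_M + [α]_M = (0) − 2·(0) − 2·(1) + (0) = -2
  L: [a]_L − 2·[k_r]_L − 2·[Y]_L + [α]_L = (1) − 2·(0) − 2·(-1) + (2) = 5
  T: [a]_T − 2·[k_r]_T − 2·[Y]_T + [α]_T = (-2) − 2·(-1) − 2·(-2) + (-1) = 3
Net dimensions [M⁻² L⁵ T³] ≠ [1] — not dimensionless.

no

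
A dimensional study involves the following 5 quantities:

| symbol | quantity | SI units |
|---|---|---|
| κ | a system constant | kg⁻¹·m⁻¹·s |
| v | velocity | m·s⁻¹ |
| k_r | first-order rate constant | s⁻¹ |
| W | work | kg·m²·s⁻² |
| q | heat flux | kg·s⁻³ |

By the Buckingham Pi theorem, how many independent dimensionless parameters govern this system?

2

There are 5 variables and 3 base dimensions (M, L, T).
The dimension matrix has rank 3.
Independent dimensionless groups: 5 − 3 = 2.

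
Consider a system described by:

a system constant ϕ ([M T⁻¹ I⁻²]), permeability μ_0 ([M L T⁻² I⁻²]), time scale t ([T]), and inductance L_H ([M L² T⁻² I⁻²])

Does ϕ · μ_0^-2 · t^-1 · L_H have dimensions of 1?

Sum the exponent of each base dimension across the product:
  M: [ϕ]_M − 2·[μ_0]_M − [t]_M + [L_H]_M = (1) − 2·(1) − (0) + (1) = 0
  L: [ϕ]_L − 2·[μ_0]_L − [t]_L + [L_H]_L = (0) − 2·(1) − (0) + (2) = 0
  T: [ϕ]_T − 2·[μ_0]_T − [t]_T + [L_H]_T = (-1) − 2·(-2) − (1) + (-2) = 0
  I: [ϕ]_I − 2·[μ_0]_I − [t]_I + [L_H]_I = (-2) − 2·(-2) − (0) + (-2) = 0
All base exponents vanish — dimensionless.

yes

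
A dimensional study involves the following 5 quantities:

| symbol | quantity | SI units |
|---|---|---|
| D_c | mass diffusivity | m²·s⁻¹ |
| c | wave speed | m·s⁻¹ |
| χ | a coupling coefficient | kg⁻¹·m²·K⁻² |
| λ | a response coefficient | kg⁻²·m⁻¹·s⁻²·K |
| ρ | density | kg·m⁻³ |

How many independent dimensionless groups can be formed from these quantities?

There are 5 variables and 4 base dimensions (M, L, T, Θ).
The dimension matrix has rank 4.
Independent dimensionless groups: 5 − 4 = 1.

1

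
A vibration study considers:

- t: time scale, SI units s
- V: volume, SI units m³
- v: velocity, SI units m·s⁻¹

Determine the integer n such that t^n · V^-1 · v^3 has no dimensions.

Balance the T exponent: (1)·n from t, plus −(0) + 3·(-1) = -3 from the rest, must sum to zero.
n − 3 = 0, so n = 3.

3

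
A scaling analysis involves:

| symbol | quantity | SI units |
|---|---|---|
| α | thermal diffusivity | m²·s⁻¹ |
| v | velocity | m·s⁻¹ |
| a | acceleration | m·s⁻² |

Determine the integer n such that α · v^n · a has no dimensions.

-3

Balance the L exponent: (1)·n from v, plus (2) + (1) = 3 from the rest, must sum to zero.
n + 3 = 0, so n = -3.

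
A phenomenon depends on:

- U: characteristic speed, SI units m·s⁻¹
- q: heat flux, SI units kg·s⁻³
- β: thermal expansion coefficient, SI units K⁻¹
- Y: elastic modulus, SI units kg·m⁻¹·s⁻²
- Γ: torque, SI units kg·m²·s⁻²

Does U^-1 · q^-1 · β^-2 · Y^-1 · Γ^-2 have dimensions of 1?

Sum the exponent of each base dimension across the product:
  M: −[U]_M − [q]_M − 2·[β]_M − [Y]_M − 2·[Γ]_M = −(0) − (1) − 2·(0) − (1) − 2·(1) = -4
  L: −[U]_L − [q]_L − 2·[β]_L − [Y]_L − 2·[Γ]_L = −(1) − (0) − 2·(0) − (-1) − 2·(2) = -4
  T: −[U]_T − [q]_T − 2·[β]_T − [Y]_T − 2·[Γ]_T = −(-1) − (-3) − 2·(0) − (-2) − 2·(-2) = 10
  Θ: −[U]_Θ − [q]_Θ − 2·[β]_Θ − [Y]_Θ − 2·[Γ]_Θ = −(0) − (0) − 2·(-1) − (0) − 2·(0) = 2
Net dimensions [M⁻⁴ L⁻⁴ T¹⁰ Θ²] ≠ [1] — not dimensionless.

no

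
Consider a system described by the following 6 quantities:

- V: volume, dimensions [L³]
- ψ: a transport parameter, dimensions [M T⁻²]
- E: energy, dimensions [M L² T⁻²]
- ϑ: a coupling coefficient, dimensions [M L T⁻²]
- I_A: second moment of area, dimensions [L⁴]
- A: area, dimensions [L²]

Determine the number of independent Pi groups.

There are 6 variables and 3 base dimensions (M, L, T).
The dimension matrix has rank 2 (less than 3: the dimension vectors are linearly dependent).
Independent dimensionless groups: 6 − 2 = 4.

4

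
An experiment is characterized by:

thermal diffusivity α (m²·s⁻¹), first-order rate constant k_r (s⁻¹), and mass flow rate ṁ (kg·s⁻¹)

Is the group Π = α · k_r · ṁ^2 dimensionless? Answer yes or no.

no

Sum the exponent of each base dimension across the product:
  M: [α]_M + [k_r]_M + 2·[ṁ]_M = (0) + (0) + 2·(1) = 2
  L: [α]_L + [k_r]_L + 2·[ṁ]_L = (2) + (0) + 2·(0) = 2
  T: [α]_T + [k_r]_T + 2·[ṁ]_T = (-1) + (-1) + 2·(-1) = -4
Net dimensions [M² L² T⁻⁴] ≠ [1] — not dimensionless.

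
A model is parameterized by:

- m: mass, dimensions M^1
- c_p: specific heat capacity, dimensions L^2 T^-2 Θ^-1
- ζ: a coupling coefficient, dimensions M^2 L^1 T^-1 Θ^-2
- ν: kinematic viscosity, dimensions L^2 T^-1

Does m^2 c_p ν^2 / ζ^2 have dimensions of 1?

no

Sum the exponent of each base dimension across the product:
  M: 2·[m]_M + [c_p]_M − 2·[ζ]_M + 2·[ν]_M = 2·(1) + (0) − 2·(2) + 2·(0) = -2
  L: 2·[m]_L + [c_p]_L − 2·[ζ]_L + 2·[ν]_L = 2·(0) + (2) − 2·(1) + 2·(2) = 4
  T: 2·[m]_T + [c_p]_T − 2·[ζ]_T + 2·[ν]_T = 2·(0) + (-2) − 2·(-1) + 2·(-1) = -2
  Θ: 2·[m]_Θ + [c_p]_Θ − 2·[ζ]_Θ + 2·[ν]_Θ = 2·(0) + (-1) − 2·(-2) + 2·(0) = 3
Net dimensions [M⁻² L⁴ T⁻² Θ³] ≠ [1] — not dimensionless.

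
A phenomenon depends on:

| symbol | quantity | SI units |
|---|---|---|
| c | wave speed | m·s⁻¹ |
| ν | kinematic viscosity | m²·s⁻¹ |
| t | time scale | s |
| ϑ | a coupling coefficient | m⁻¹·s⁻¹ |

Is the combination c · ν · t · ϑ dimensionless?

no

Sum the exponent of each base dimension across the product:
  L: [c]_L + [ν]_L + [t]_L + [ϑ]_L = (1) + (2) + (0) + (-1) = 2
  T: [c]_T + [ν]_T + [t]_T + [ϑ]_T = (-1) + (-1) + (1) + (-1) = -2
Net dimensions [L² T⁻²] ≠ [1] — not dimensionless.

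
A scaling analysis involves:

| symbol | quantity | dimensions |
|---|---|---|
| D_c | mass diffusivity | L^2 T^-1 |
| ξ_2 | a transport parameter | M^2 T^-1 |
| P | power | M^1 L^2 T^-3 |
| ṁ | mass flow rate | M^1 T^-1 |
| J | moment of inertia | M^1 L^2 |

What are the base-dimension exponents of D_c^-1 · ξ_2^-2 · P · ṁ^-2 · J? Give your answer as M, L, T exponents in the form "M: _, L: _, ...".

M: -4, L: 2, T: 2

Collect each base-dimension exponent across the product:
  M: −(0) − 2·(2) + (1) − 2·(1) + (1) = -4
  L: −(2) − 2·(0) + (2) − 2·(0) + (2) = 2
  T: −(-1) − 2·(-1) + (-3) − 2·(-1) + (0) = 2
So the dimensions are [M⁻⁴ L² T²].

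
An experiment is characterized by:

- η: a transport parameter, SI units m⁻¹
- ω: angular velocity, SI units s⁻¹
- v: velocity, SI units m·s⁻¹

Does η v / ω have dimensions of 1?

Sum the exponent of each base dimension across the product:
  L: [η]_L − [ω]_L + [v]_L = (-1) − (0) + (1) = 0
  T: [η]_T − [ω]_T + [v]_T = (0) − (-1) + (-1) = 0
All base exponents vanish — dimensionless.

yes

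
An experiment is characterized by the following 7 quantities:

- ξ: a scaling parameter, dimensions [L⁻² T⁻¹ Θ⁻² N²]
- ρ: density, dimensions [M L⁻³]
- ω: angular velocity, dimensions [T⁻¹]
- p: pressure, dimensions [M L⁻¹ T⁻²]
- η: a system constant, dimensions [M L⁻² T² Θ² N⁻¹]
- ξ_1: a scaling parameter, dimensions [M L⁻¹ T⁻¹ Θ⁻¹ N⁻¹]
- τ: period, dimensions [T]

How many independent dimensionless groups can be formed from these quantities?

2

There are 7 variables and 5 base dimensions (M, L, T, Θ, N).
The dimension matrix has rank 5.
Independent dimensionless groups: 7 − 5 = 2.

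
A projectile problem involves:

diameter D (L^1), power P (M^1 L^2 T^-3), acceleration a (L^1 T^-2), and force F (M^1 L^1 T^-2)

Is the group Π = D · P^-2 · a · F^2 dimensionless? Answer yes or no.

Sum the exponent of each base dimension across the product:
  M: [D]_M − 2·[P]_M + [a]_M + 2·[F]_M = (0) − 2·(1) + (0) + 2·(1) = 0
  L: [D]_L − 2·[P]_L + [a]_L + 2·[F]_L = (1) − 2·(2) + (1) + 2·(1) = 0
  T: [D]_T − 2·[P]_T + [a]_T + 2·[F]_T = (0) − 2·(-3) + (-2) + 2·(-2) = 0
All base exponents vanish — dimensionless.

yes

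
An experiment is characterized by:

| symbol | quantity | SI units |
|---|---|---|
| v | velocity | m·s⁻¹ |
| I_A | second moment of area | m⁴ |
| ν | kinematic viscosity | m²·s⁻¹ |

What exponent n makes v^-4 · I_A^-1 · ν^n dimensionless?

Balance the L exponent: (2)·n from ν, plus −4·(1) − (4) = -8 from the rest, must sum to zero.
2n − 8 = 0, so n = 4.

4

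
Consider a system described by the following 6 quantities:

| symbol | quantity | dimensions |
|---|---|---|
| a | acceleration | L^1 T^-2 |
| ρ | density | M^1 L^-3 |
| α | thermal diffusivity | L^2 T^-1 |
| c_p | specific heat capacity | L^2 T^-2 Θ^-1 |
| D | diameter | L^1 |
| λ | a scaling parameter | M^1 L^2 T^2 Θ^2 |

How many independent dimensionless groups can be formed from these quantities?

2

There are 6 variables and 4 base dimensions (M, L, T, Θ).
The dimension matrix has rank 4.
Independent dimensionless groups: 6 − 4 = 2.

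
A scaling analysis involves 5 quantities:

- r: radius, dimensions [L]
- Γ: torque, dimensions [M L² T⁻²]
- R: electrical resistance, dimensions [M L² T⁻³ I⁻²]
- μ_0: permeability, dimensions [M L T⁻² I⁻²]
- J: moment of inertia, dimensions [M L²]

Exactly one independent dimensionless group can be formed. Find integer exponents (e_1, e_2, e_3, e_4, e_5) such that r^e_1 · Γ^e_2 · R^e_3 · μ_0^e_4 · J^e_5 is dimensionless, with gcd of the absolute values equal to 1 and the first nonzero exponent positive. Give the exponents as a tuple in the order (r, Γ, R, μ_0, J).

M: e_1·(0) + e_2·(1) + e_3·(1) + e_4·(1) + e_5·(1) = 0
L: e_1·(1) + e_2·(2) + e_3·(2) + e_4·(1) + e_5·(2) = 0
T: e_1·(0) + e_2·(-2) + e_3·(-3) + e_4·(-2) + e_5·(0) = 0
I: e_1·(0) + e_2·(0) + e_3·(-2) + e_4·(-2) + e_5·(0) = 0
Solving this homogeneous linear system for the smallest-integer solution (first nonzero entry positive) gives (2, 1, -2, 2, -1).

(2, 1, -2, 2, -1)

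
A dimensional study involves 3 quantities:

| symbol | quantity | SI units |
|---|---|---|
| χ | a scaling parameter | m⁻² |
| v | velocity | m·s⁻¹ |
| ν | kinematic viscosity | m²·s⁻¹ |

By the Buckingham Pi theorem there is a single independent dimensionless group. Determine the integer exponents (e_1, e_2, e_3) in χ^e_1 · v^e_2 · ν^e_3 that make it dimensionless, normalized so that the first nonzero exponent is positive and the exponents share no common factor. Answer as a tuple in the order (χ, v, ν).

(1, -2, 2)

L: e_1·(-2) + e_2·(1) + e_3·(2) = 0
T: e_1·(0) + e_2·(-1) + e_3·(-1) = 0
Solving this homogeneous linear system for the smallest-integer solution (first nonzero entry positive) gives (1, -2, 2).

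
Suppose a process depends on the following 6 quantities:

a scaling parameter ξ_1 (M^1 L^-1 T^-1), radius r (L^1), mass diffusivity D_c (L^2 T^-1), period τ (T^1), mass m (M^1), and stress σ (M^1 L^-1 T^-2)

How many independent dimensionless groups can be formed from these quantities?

There are 6 variables and 3 base dimensions (M, L, T).
The dimension matrix has rank 3.
Independent dimensionless groups: 6 − 3 = 3.

3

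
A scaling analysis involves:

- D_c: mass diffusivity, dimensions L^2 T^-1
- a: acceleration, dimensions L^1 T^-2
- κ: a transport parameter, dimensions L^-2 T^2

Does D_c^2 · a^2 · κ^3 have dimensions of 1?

yes

Sum the exponent of each base dimension across the product:
  L: 2·[D_c]_L + 2·[a]_L + 3·[κ]_L = 2·(2) + 2·(1) + 3·(-2) = 0
  T: 2·[D_c]_T + 2·[a]_T + 3·[κ]_T = 2·(-1) + 2·(-2) + 3·(2) = 0
All base exponents vanish — dimensionless.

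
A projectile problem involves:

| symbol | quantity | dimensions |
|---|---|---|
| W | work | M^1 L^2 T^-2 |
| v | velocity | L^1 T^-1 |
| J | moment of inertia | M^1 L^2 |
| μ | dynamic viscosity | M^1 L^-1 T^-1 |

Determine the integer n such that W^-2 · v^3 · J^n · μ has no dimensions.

1

Balance the M exponent: (1)·n from J, plus −2·(1) + 3·(0) + (1) = -1 from the rest, must sum to zero.
n − 1 = 0, so n = 1.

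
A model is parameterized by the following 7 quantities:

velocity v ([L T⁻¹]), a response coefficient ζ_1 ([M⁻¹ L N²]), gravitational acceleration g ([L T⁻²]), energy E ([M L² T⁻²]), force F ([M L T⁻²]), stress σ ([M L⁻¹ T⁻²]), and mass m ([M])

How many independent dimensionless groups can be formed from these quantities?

3

There are 7 variables and 4 base dimensions (M, L, T, N).
The dimension matrix has rank 4.
Independent dimensionless groups: 7 − 4 = 3.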